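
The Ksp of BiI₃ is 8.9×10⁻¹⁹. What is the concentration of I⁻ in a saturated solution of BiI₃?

BiI₃(s) ⇌ Bi³⁺(aq) + 3 I⁻(aq)
With molar solubility s: [Bi³⁺] = s, [I⁻] = 3s.
Ksp = [Bi³⁺][I⁻]^3 = s · (3s)^3 = 27s^4 = 8.9×10⁻¹⁹
s = 1.3×10⁻⁵ mol L⁻¹
[I⁻] = 3s = 4.0×10⁻⁵ mol L⁻¹

4.0×10⁻⁵ M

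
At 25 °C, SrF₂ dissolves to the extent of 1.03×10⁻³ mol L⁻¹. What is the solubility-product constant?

SrF₂(s) ⇌ Sr²⁺(aq) + 2 F⁻(aq)
Let s be the molar solubility. Then [Sr²⁺] = s and [F⁻] = 2s.
Ksp = [Sr²⁺][F⁻]^2 = s · (2s)^2 = 4s^3
Ksp = 4 × (1.03×10⁻³)^3 = 4.37×10⁻⁹

Ksp = 4.37×10⁻⁹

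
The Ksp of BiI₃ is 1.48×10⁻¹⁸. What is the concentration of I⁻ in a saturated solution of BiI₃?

BiI₃(s) ⇌ Bi³⁺(aq) + 3 I⁻(aq)
Call the molar solubility s, so that [Bi³⁺] = s and [I⁻] = 3s.
Ksp = [Bi³⁺][I⁻]^3 = s · (3s)^3 = 27s^4 = 1.48×10⁻¹⁸
s = 1.53×10⁻⁵ mol/L
[I⁻] = 3s = 4.59×10⁻⁵ mol/L

4.59×10⁻⁵ M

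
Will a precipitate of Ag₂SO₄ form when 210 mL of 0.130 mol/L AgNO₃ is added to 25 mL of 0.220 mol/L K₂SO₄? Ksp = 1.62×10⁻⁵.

Total volume after mixing = 210 + 25 = 235 mL.
[Ag⁺] = (0.130)(210)/235 = 0.116 mol/L
[SO₄²⁻] = (0.220)(25)/235 = 2.34×10⁻² mol/L
Q = [Ag⁺]^2[SO₄²⁻] = 3.16×10⁻⁴
Because Q > Ksp (3.16×10⁻⁴ vs 1.62×10⁻⁵), a precipitate of Ag₂SO₄ forms.

Yes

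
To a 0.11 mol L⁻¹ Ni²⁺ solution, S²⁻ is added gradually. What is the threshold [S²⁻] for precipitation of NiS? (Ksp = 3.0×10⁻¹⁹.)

2.7×10⁻¹⁸ M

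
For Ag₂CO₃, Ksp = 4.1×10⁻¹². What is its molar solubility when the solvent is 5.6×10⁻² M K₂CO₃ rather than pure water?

Ag₂CO₃(s) ⇌ 2 Ag⁺(aq) + CO₃²⁻(aq)
With CO₃²⁻ already at 5.6×10⁻² M and s small, take [CO₃²⁻] ≈ 5.6×10⁻² M and [Ag⁺] = 2s.
Ksp = [Ag⁺]^2[CO₃²⁻] = (2s)^2(5.6×10⁻²)
(2s)^2 = 4.1×10⁻¹² / (5.6×10⁻²) = 7.3×10⁻¹¹
s = 4.3×10⁻⁶ M

4.3×10⁻⁶ M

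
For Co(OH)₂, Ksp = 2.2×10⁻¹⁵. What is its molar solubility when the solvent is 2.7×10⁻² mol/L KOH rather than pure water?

Co(OH)₂(s) ⇌ Co²⁺(aq) + 2 OH⁻(aq)
Let s be the solubility of Co(OH)₂ here. The common ion gives [OH⁻] ≈ 2.7×10⁻² mol/L, and [Co²⁺] = s.
Ksp = [Co²⁺][OH⁻]^2 = s(2.7×10⁻²)^2
s = 2.2×10⁻¹⁵ / (2.7×10⁻²)^2 = 3.0×10⁻¹²
s = 3.0×10⁻¹² mol/L

3.0×10⁻¹² M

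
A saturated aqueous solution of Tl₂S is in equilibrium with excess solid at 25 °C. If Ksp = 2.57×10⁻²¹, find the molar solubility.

Tl₂S(s) ⇌ 2 Tl⁺(aq) + S²⁻(aq)
Let s be the molar solubility. Then [Tl⁺] = 2s and [S²⁻] = s.
Ksp = [Tl⁺]^2[S²⁻] = (2s)^2 · s = 4s^3
4s^3 = 2.57×10⁻²¹  ⇒  s^3 = 6.43×10⁻²²
s = 8.63×10⁻⁸ mol/L

8.63×10⁻⁸ M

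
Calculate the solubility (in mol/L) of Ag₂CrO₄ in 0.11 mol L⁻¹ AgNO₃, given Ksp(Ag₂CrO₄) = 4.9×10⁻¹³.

Ag₂CrO₄(s) ⇌ 2 Ag⁺(aq) + CrO₄²⁻(aq)
The solution already contains Ag⁺ at 0.11 mol L⁻¹. Let s be the molar solubility of Ag₂CrO₄.
[Ag⁺] ≈ 0.11 mol L⁻¹ (common ion dominates); [CrO₄²⁻] = s.
Ksp = [Ag⁺]^2[CrO₄²⁻] = (0.11)^2s
s = 4.9×10⁻¹³ / (0.11)^2 = 4.0×10⁻¹¹
s = 4.0×10⁻¹¹ mol L⁻¹

4.0×10⁻¹¹ M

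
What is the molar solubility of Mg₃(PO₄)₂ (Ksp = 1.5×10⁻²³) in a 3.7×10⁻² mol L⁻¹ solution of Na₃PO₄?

Mg₃(PO₄)₂(s) ⇌ 3 Mg²⁺(aq) + 2 PO₄³⁻(aq)
The solution already contains PO₄³⁻ at 3.7×10⁻² mol L⁻¹. Let s be the molar solubility of Mg₃(PO₄)₂.
[PO₄³⁻] ≈ 3.7×10⁻² mol L⁻¹ (common ion dominates); [Mg²⁺] = 3s.
Ksp = [Mg²⁺]^3[PO₄³⁻]^2 = (3s)^3(3.7×10⁻²)^2
(3s)^3 = 1.5×10⁻²³ / (3.7×10⁻²)^2 = 1.1×10⁻²⁰
s = 7.4×10⁻⁸ mol L⁻¹

7.4×10⁻⁸ M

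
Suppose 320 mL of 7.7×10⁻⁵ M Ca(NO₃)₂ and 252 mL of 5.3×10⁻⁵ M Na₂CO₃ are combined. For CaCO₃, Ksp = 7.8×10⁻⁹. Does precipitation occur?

Total volume after mixing = 320 + 252 = 572 mL.
[Ca²⁺] = (7.7×10⁻⁵)(320)/572 = 4.3×10⁻⁵ M
[CO₃²⁻] = (5.3×10⁻⁵)(252)/572 = 2.3×10⁻⁵ M
Q = [Ca²⁺][CO₃²⁻] = 1.0×10⁻⁹
Q = 1.0×10⁻⁹ < Ksp = 7.8×10⁻⁹, so the solution is unsaturated and no precipitate forms.

No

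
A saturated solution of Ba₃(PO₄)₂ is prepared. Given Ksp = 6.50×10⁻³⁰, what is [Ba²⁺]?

Ba₃(PO₄)₂(s) ⇌ 3 Ba²⁺(aq) + 2 PO₄³⁻(aq)
With molar solubility s: [Ba²⁺] = 3s, [PO₄³⁻] = 2s.
Ksp = [Ba²⁺]^3[PO₄³⁻]^2 = (3s)^3 · (2s)^2 = 108s^5 = 6.50×10⁻³⁰
s = 5.70×10⁻⁷ mol L⁻¹
[Ba²⁺] = 3s = 1.71×10⁻⁶ mol L⁻¹

1.71×10⁻⁶ M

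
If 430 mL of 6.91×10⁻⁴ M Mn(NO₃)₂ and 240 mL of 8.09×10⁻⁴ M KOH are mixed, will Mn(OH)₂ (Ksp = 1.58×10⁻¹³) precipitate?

The combined volume is 670 mL.
[Mn²⁺] = (6.91×10⁻⁴)(430)/670 = 4.43×10⁻⁴ M
[OH⁻] = (8.09×10⁻⁴)(240)/670 = 2.90×10⁻⁴ M
Q = [Mn²⁺][OH⁻]^2 = 3.72×10⁻¹¹
Q = 3.72×10⁻¹¹ > Ksp = 1.58×10⁻¹³, so the solution is supersaturated and Mn(OH)₂ precipitates.

Yes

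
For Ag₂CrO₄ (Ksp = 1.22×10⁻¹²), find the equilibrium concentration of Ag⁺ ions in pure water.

Ag₂CrO₄(s) ⇌ 2 Ag⁺(aq) + CrO₄²⁻(aq)
Call the molar solubility s, so that [Ag⁺] = 2s and [CrO₄²⁻] = s.
Ksp = [Ag⁺]^2[CrO₄²⁻] = (2s)^2 · s = 4s^3 = 1.22×10⁻¹²
s = 6.73×10⁻⁵ M
[Ag⁺] = 2s = 1.35×10⁻⁴ M

1.35×10⁻⁴ M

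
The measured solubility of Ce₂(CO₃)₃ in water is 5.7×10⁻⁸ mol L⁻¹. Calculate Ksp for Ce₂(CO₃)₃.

Ksp = 6.5×10⁻³⁵

Ce₂(CO₃)₃(s) ⇌ 2 Ce³⁺(aq) + 3 CO₃²⁻(aq)
Let s be the molar solubility. Then [Ce³⁺] = 2s and [CO₃²⁻] = 3s.
Ksp = [Ce³⁺]^2[CO₃²⁻]^3 = (2s)^2 · (3s)^3 = 108s^5
Ksp = 108 × (5.7×10⁻⁸)^5 = 6.5×10⁻³⁵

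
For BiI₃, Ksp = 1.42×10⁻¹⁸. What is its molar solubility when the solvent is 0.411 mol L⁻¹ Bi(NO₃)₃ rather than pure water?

5.04×10⁻⁷ M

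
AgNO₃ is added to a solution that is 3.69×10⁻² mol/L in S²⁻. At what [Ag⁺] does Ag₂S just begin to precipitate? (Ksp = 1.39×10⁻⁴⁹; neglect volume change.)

The threshold for precipitation is Q = Ksp.
Ag₂S(s) ⇌ 2 Ag⁺(aq) + S²⁻(aq)
Ksp = [Ag⁺]^2[S²⁻] = [Ag⁺]^2(3.69×10⁻²)
[Ag⁺]^2 = 1.39×10⁻⁴⁹ / (3.69×10⁻²) = 3.77×10⁻⁴⁸
[Ag⁺] = 1.94×10⁻²⁴ mol/L

1.94×10⁻²⁴ M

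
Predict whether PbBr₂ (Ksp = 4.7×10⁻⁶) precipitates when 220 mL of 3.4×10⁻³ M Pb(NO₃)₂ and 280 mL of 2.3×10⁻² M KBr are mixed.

After mixing, V = 220 mL + 280 mL = 500 mL.
[Pb²⁺] = (3.4×10⁻³)(220)/500 = 1.5×10⁻³ M
[Br⁻] = (2.3×10⁻²)(280)/500 = 1.3×10⁻² M
Q = [Pb²⁺][Br⁻]^2 = 2.5×10⁻⁷
Q < Ksp (2.5×10⁻⁷ vs 4.7×10⁻⁶); the solution remains unsaturated and no precipitate forms.

No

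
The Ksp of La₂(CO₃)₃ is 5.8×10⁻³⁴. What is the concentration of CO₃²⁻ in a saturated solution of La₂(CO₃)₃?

La₂(CO₃)₃(s) ⇌ 2 La³⁺(aq) + 3 CO₃²⁻(aq)
If s mol/L of La₂(CO₃)₃ dissolves, [La³⁺] = 2s and [CO₃²⁻] = 3s.
Ksp = [La³⁺]^2[CO₃²⁻]^3 = (2s)^2 · (3s)^3 = 108s^5 = 5.8×10⁻³⁴
s = 8.8×10⁻⁸ M
[CO₃²⁻] = 3s = 2.6×10⁻⁷ M

2.6×10⁻⁷ M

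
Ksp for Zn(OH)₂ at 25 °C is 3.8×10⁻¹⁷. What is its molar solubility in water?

Zn(OH)₂(s) ⇌ Zn²⁺(aq) + 2 OH⁻(aq)
Let s be the molar solubility. Then [Zn²⁺] = s and [OH⁻] = 2s.
Ksp = [Zn²⁺][OH⁻]^2 = s · (2s)^2 = 4s^3
4s^3 = 3.8×10⁻¹⁷  ⇒  s^3 = 9.5×10⁻¹⁸
s = 2.1×10⁻⁶ mol/L

2.1×10⁻⁶ M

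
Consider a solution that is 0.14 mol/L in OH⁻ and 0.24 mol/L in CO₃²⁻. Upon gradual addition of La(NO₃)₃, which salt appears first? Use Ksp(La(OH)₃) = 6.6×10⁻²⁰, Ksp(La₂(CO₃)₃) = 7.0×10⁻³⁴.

La(OH)₃

The threshold for precipitation is Q = Ksp.
For La(OH)₃: [La³⁺] = (Ksp/[OH⁻]^3) = 2.4×10⁻¹⁷ mol/L
For La₂(CO₃)₃: [La³⁺] = (Ksp/[CO₃²⁻]^3)^(1/2) = 2.3×10⁻¹⁶ mol/L
La(OH)₃ requires the lower [La³⁺], so it precipitates first.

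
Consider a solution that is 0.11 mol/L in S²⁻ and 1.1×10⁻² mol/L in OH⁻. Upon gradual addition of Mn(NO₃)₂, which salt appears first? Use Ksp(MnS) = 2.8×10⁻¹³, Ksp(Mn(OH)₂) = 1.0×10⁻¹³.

The threshold for precipitation is Q = Ksp.
For MnS: [Mn²⁺] = (Ksp/[S²⁻]) = 2.5×10⁻¹² mol/L
For Mn(OH)₂: [Mn²⁺] = (Ksp/[OH⁻]^2) = 8.3×10⁻¹⁰ mol/L
MnS requires the lower [Mn²⁺], so it precipitates first.

MnS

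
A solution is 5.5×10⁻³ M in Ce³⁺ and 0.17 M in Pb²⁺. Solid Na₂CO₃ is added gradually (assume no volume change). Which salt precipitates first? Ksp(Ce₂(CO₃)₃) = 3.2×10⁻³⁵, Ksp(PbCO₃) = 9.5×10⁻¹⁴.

PbCO₃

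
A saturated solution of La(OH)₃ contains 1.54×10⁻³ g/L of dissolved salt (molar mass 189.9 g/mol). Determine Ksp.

Convert to molarity: s = 1.54×10⁻³ / 189.9 = 8.1095×10⁻⁶ mol/L
La(OH)₃(s) ⇌ La³⁺(aq) + 3 OH⁻(aq)
Call the molar solubility s, so that [La³⁺] = s and [OH⁻] = 3s.
Ksp = [La³⁺][OH⁻]^3 = s · (3s)^3 = 27s^4
Ksp = 27 × (8.1095×10⁻⁶)^4 = 1.17×10⁻¹⁹

Ksp = 1.17×10⁻¹⁹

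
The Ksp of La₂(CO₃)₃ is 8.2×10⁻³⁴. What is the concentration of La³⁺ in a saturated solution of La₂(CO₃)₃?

1.9×10⁻⁷ M

La₂(CO₃)₃(s) ⇌ 2 La³⁺(aq) + 3 CO₃²⁻(aq)
With molar solubility s: [La³⁺] = 2s, [CO₃²⁻] = 3s.
Ksp = [La³⁺]^2[CO₃²⁻]^3 = (2s)^2 · (3s)^3 = 108s^5 = 8.2×10⁻³⁴
s = 9.5×10⁻⁸ mol/L
[La³⁺] = 2s = 1.9×10⁻⁷ mol/L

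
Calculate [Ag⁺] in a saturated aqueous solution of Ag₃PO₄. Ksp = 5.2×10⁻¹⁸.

Ag₃PO₄(s) ⇌ 3 Ag⁺(aq) + PO₄³⁻(aq)
For each mole of Ag₃PO₄ that dissolves per liter, [Ag⁺] = 3s and [PO₄³⁻] = s; let s denote this solubility.
Ksp = [Ag⁺]^3[PO₄³⁻] = (3s)^3 · s = 27s^4 = 5.2×10⁻¹⁸
s = 2.1×10⁻⁵ mol/L
[Ag⁺] = 3s = 6.3×10⁻⁵ mol/L

6.3×10⁻⁵ M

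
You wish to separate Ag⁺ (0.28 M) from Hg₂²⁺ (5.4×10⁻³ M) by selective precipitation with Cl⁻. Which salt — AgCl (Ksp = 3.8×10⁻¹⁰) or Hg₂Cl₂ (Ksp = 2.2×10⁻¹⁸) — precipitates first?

Precipitation of each salt begins when its ion product equals Ksp.
For AgCl: [Cl⁻] = (Ksp/[Ag⁺]) = 1.4×10⁻⁹ M
For Hg₂Cl₂: [Cl⁻] = (Ksp/[Hg₂²⁺])^(1/2) = 2.0×10⁻⁸ M
The smaller threshold [Cl⁻] is reached first, so AgCl precipitates first.

AgCl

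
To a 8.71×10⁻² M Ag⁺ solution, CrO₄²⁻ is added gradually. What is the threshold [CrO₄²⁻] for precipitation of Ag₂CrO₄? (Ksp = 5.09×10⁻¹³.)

6.71×10⁻¹¹ M

Precipitation of each salt begins when its ion product equals Ksp.
Ag₂CrO₄(s) ⇌ 2 Ag⁺(aq) + CrO₄²⁻(aq)
Ksp = [Ag⁺]^2[CrO₄²⁻] = [CrO₄²⁻](8.71×10⁻²)^2
[CrO₄²⁻] = 5.09×10⁻¹³ / (8.71×10⁻²)^2 = 6.71×10⁻¹¹
[CrO₄²⁻] = 6.71×10⁻¹¹ M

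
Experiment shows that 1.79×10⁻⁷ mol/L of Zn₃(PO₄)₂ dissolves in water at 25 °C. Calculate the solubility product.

Zn₃(PO₄)₂(s) ⇌ 3 Zn²⁺(aq) + 2 PO₄³⁻(aq)
With molar solubility s: [Zn²⁺] = 3s, [PO₄³⁻] = 2s.
Ksp = [Zn²⁺]^3[PO₄³⁻]^2 = (3s)^3 · (2s)^2 = 108s^5
Ksp = 108 × (1.79×10⁻⁷)^5 = 1.98×10⁻³²

Ksp = 1.98×10⁻³²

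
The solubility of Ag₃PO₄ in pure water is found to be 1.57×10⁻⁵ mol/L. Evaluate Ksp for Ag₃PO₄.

Ag₃PO₄(s) ⇌ 3 Ag⁺(aq) + PO₄³⁻(aq)
For each mole of Ag₃PO₄ that dissolves per liter, [Ag⁺] = 3s and [PO₄³⁻] = s; let s denote this solubility.
Ksp = [Ag⁺]^3[PO₄³⁻] = (3s)^3 · s = 27s^4
Ksp = 27 × (1.57×10⁻⁵)^4 = 1.64×10⁻¹⁸

Ksp = 1.64×10⁻¹⁸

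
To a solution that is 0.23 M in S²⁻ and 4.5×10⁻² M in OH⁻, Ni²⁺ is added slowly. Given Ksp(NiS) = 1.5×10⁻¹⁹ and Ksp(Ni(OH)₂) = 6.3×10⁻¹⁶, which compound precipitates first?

NiS

The threshold for precipitation is Q = Ksp.
For NiS: [Ni²⁺] = (Ksp/[S²⁻]) = 6.5×10⁻¹⁹ M
For Ni(OH)₂: [Ni²⁺] = (Ksp/[OH⁻]^2) = 3.1×10⁻¹³ M
Since NiS needs less Ni²⁺ to reach saturation, it precipitates first.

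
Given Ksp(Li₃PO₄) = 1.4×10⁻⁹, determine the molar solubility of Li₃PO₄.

Li₃PO₄(s) ⇌ 3 Li⁺(aq) + PO₄³⁻(aq)
With molar solubility s: [Li⁺] = 3s, [PO₄³⁻] = s.
Ksp = [Li⁺]^3[PO₄³⁻] = (3s)^3 · s = 27s^4
27s^4 = 1.4×10⁻⁹  ⇒  s^4 = 5.2×10⁻¹¹
s = 2.7×10⁻³ mol L⁻¹

2.7×10⁻³ M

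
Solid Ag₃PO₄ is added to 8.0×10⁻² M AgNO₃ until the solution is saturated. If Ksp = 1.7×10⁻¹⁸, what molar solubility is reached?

3.3×10⁻¹⁵ M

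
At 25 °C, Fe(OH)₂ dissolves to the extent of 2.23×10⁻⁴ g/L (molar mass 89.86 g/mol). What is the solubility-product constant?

Ksp = 6.11×10⁻¹⁷

s = (2.23×10⁻⁴ g L⁻¹)/(89.86 g mol⁻¹) = 2.4816×10⁻⁶ M
Fe(OH)₂(s) ⇌ Fe²⁺(aq) + 2 OH⁻(aq)
If s mol/L of Fe(OH)₂ dissolves, [Fe²⁺] = s and [OH⁻] = 2s.
Ksp = [Fe²⁺][OH⁻]^2 = s · (2s)^2 = 4s^3
Ksp = 4 × (2.4816×10⁻⁶)^3 = 6.11×10⁻¹⁷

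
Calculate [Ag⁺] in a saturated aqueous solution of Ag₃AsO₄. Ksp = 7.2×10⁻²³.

3.8×10⁻⁶ M

Ag₃AsO₄(s) ⇌ 3 Ag⁺(aq) + AsO₄³⁻(aq)
Call the molar solubility s, so that [Ag⁺] = 3s and [AsO₄³⁻] = s.
Ksp = [Ag⁺]^3[AsO₄³⁻] = (3s)^3 · s = 27s^4 = 7.2×10⁻²³
s = 1.3×10⁻⁶ M
[Ag⁺] = 3s = 3.8×10⁻⁶ M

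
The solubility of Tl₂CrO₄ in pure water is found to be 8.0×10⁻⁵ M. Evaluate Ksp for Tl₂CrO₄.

Ksp = 2.0×10⁻¹²

Tl₂CrO₄(s) ⇌ 2 Tl⁺(aq) + CrO₄²⁻(aq)
Call the molar solubility s, so that [Tl⁺] = 2s and [CrO₄²⁻] = s.
Ksp = [Tl⁺]^2[CrO₄²⁻] = (2s)^2 · s = 4s^3
Ksp = 4 × (8.0×10⁻⁵)^3 = 2.0×10⁻¹²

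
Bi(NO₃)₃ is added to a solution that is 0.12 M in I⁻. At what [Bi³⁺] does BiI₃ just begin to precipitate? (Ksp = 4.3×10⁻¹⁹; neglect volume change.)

2.5×10⁻¹⁶ M

Precipitation of each salt begins when its ion product equals Ksp.
BiI₃(s) ⇌ Bi³⁺(aq) + 3 I⁻(aq)
Ksp = [Bi³⁺][I⁻]^3 = [Bi³⁺](0.12)^3
[Bi³⁺] = 4.3×10⁻¹⁹ / (0.12)^3 = 2.5×10⁻¹⁶
[Bi³⁺] = 2.5×10⁻¹⁶ M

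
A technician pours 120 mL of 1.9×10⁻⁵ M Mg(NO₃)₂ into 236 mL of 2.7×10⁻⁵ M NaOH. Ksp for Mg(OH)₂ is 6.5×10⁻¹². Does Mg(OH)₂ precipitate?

The combined volume is 356 mL.
[Mg²⁺] = (1.9×10⁻⁵)(120)/356 = 6.4×10⁻⁶ M
[OH⁻] = (2.7×10⁻⁵)(236)/356 = 1.8×10⁻⁵ M
Q = [Mg²⁺][OH⁻]^2 = 2.1×10⁻¹⁵
Since Q (2.1×10⁻¹⁵) is less than Ksp (6.5×10⁻¹²), no Mg(OH)₂ precipitates.

No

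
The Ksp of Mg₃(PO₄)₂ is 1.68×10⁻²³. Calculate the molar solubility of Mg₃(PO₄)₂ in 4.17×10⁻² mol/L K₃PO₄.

7.10×10⁻⁸ M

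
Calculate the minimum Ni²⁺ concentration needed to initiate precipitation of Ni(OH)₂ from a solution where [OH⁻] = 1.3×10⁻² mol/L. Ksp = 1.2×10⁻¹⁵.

7.1×10⁻¹² M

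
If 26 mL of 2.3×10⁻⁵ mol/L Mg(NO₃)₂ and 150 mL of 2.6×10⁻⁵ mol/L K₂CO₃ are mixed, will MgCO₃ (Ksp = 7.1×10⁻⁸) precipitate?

No

After mixing, V = 26 mL + 150 mL = 176 mL.
[Mg²⁺] = (2.3×10⁻⁵)(26)/176 = 3.4×10⁻⁶ mol/L
[CO₃²⁻] = (2.6×10⁻⁵)(150)/176 = 2.2×10⁻⁵ mol/L
Q = [Mg²⁺][CO₃²⁻] = 7.5×10⁻¹¹
Since Q (7.5×10⁻¹¹) is less than Ksp (7.1×10⁻⁸), no MgCO₃ precipitates.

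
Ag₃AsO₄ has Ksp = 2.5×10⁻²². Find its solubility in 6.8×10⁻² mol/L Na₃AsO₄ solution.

5.1×10⁻⁸ M

Ag₃AsO₄(s) ⇌ 3 Ag⁺(aq) + AsO₄³⁻(aq)
Let s be the solubility of Ag₃AsO₄ here. The common ion gives [AsO₄³⁻] ≈ 6.8×10⁻² mol/L, and [Ag⁺] = 3s.
Ksp = [Ag⁺]^3[AsO₄³⁻] = (3s)^3(6.8×10⁻²)
(3s)^3 = 2.5×10⁻²² / (6.8×10⁻²) = 3.7×10⁻²¹
s = 5.1×10⁻⁸ mol/L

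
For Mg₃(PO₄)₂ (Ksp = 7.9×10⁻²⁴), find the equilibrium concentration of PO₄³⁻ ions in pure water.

Mg₃(PO₄)₂(s) ⇌ 3 Mg²⁺(aq) + 2 PO₄³⁻(aq)
Call the molar solubility s, so that [Mg²⁺] = 3s and [PO₄³⁻] = 2s.
Ksp = [Mg²⁺]^3[PO₄³⁻]^2 = (3s)^3 · (2s)^2 = 108s^5 = 7.9×10⁻²⁴
s = 9.4×10⁻⁶ mol L⁻¹
[PO₄³⁻] = 2s = 1.9×10⁻⁵ mol L⁻¹

1.9×10⁻⁵ M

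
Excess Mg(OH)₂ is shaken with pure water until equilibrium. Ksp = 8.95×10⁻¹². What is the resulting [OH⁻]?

Mg(OH)₂(s) ⇌ Mg²⁺(aq) + 2 OH⁻(aq)
If s mol/L of Mg(OH)₂ dissolves, [Mg²⁺] = s and [OH⁻] = 2s.
Ksp = [Mg²⁺][OH⁻]^2 = s · (2s)^2 = 4s^3 = 8.95×10⁻¹²
s = 1.31×10⁻⁴ mol/L
[OH⁻] = 2s = 2.62×10⁻⁴ mol/L

2.62×10⁻⁴ M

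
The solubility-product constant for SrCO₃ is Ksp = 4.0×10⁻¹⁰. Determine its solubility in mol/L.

SrCO₃(s) ⇌ Sr²⁺(aq) + CO₃²⁻(aq)
Call the molar solubility s, so that [Sr²⁺] = s and [CO₃²⁻] = s.
Ksp = [Sr²⁺][CO₃²⁻] = s · s = s^2
s^2 = 4.0×10⁻¹⁰
s = 2.0×10⁻⁵ M

2.0×10⁻⁵ M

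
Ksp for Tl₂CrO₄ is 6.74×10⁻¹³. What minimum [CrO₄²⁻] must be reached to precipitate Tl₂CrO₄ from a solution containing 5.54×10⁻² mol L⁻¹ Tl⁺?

2.20×10⁻¹⁰ M

Precipitation begins when Q = Ksp.
Tl₂CrO₄(s) ⇌ 2 Tl⁺(aq) + CrO₄²⁻(aq)
Ksp = [Tl⁺]^2[CrO₄²⁻] = [CrO₄²⁻](5.54×10⁻²)^2
[CrO₄²⁻] = 6.74×10⁻¹³ / (5.54×10⁻²)^2 = 2.20×10⁻¹⁰
[CrO₄²⁻] = 2.20×10⁻¹⁰ mol L⁻¹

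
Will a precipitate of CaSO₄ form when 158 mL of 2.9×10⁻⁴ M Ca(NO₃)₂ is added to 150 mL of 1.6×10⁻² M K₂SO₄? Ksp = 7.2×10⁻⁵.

No

After mixing, V = 158 mL + 150 mL = 308 mL.
[Ca²⁺] = (2.9×10⁻⁴)(158)/308 = 1.5×10⁻⁴ M
[SO₄²⁻] = (1.6×10⁻²)(150)/308 = 7.8×10⁻³ M
Q = [Ca²⁺][SO₄²⁻] = 1.2×10⁻⁶
Q < Ksp (1.2×10⁻⁶ vs 7.2×10⁻⁵); the solution remains unsaturated and no precipitate forms.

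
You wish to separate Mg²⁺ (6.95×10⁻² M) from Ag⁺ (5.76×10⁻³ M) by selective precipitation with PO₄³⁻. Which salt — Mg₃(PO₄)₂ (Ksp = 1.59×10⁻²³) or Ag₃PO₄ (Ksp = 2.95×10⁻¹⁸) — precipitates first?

Precipitation begins when Q = Ksp.
For Mg₃(PO₄)₂: [PO₄³⁻] = (Ksp/[Mg²⁺]^3)^(1/2) = 2.18×10⁻¹⁰ M
For Ag₃PO₄: [PO₄³⁻] = (Ksp/[Ag⁺]^3) = 1.54×10⁻¹¹ M
Since Ag₃PO₄ needs less PO₄³⁻ to reach saturation, it precipitates first.

Ag₃PO₄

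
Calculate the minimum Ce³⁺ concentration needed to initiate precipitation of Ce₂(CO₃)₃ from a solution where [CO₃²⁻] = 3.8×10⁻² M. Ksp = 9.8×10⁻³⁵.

1.3×10⁻¹⁵ M

Precipitation of each salt begins when its ion product equals Ksp.
Ce₂(CO₃)₃(s) ⇌ 2 Ce³⁺(aq) + 3 CO₃²⁻(aq)
Ksp = [Ce³⁺]^2[CO₃²⁻]^3 = [Ce³⁺]^2(3.8×10⁻²)^3
[Ce³⁺]^2 = 9.8×10⁻³⁵ / (3.8×10⁻²)^3 = 1.8×10⁻³⁰
[Ce³⁺] = 1.3×10⁻¹⁵ M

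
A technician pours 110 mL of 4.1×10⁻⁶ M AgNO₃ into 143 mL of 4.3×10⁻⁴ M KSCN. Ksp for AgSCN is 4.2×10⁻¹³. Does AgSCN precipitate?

Yes

Total volume after mixing = 110 + 143 = 253 mL.
[Ag⁺] = (4.1×10⁻⁶)(110)/253 = 1.8×10⁻⁶ M
[SCN⁻] = (4.3×10⁻⁴)(143)/253 = 2.4×10⁻⁴ M
Q = [Ag⁺][SCN⁻] = 4.3×10⁻¹⁰
Since Q (4.3×10⁻¹⁰) exceeds Ksp (4.2×10⁻¹³), AgSCN will precipitate.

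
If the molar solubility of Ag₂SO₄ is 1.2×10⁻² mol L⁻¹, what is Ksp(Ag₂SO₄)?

Ksp = 6.9×10⁻⁶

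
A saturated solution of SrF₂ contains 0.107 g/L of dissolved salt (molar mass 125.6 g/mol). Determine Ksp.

Molar solubility s = (0.107 g/L) / (125.6 g/mol) = 8.5191×10⁻⁴ mol/L
SrF₂(s) ⇌ Sr²⁺(aq) + 2 F⁻(aq)
With molar solubility s: [Sr²⁺] = s, [F⁻] = 2s.
Ksp = [Sr²⁺][F⁻]^2 = s · (2s)^2 = 4s^3
Ksp = 4 × (8.5191×10⁻⁴)^3 = 2.47×10⁻⁹

Ksp = 2.47×10⁻⁹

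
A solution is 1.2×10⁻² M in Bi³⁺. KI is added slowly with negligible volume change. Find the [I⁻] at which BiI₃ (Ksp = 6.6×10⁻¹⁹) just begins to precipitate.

3.8×10⁻⁶ M

The threshold for precipitation is Q = Ksp.
BiI₃(s) ⇌ Bi³⁺(aq) + 3 I⁻(aq)
Ksp = [Bi³⁺][I⁻]^3 = [I⁻]^3(1.2×10⁻²)
[I⁻]^3 = 6.6×10⁻¹⁹ / (1.2×10⁻²) = 5.5×10⁻¹⁷
[I⁻] = 3.8×10⁻⁶ M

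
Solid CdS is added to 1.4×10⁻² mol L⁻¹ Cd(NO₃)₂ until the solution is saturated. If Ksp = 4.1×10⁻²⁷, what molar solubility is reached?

2.9×10⁻²⁵ M

CdS(s) ⇌ Cd²⁺(aq) + S²⁻(aq)
Let s be the solubility of CdS here. The common ion gives [Cd²⁺] ≈ 1.4×10⁻² mol L⁻¹, and [S²⁻] = s.
Ksp = [Cd²⁺][S²⁻] = (1.4×10⁻²)s
s = 4.1×10⁻²⁷ / (1.4×10⁻²) = 2.9×10⁻²⁵
s = 2.9×10⁻²⁵ mol L⁻¹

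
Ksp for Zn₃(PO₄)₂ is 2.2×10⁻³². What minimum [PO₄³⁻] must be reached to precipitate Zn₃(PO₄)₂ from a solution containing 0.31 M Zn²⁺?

Precipitation begins when Q = Ksp.
Zn₃(PO₄)₂(s) ⇌ 3 Zn²⁺(aq) + 2 PO₄³⁻(aq)
Ksp = [Zn²⁺]^3[PO₄³⁻]^2 = [PO₄³⁻]^2(0.31)^3
[PO₄³⁻]^2 = 2.2×10⁻³² / (0.31)^3 = 7.4×10⁻³¹
[PO₄³⁻] = 8.6×10⁻¹⁶ M

8.6×10⁻¹⁶ M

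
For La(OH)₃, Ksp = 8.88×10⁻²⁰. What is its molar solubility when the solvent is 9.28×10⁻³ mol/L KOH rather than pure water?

1.11×10⁻¹³ M

La(OH)₃(s) ⇌ La³⁺(aq) + 3 OH⁻(aq)
The solution already contains OH⁻ at 9.28×10⁻³ mol/L. Let s be the molar solubility of La(OH)₃.
[OH⁻] ≈ 9.28×10⁻³ mol/L (common ion dominates); [La³⁺] = s.
Ksp = [La³⁺][OH⁻]^3 = s(9.28×10⁻³)^3
s = 8.88×10⁻²⁰ / (9.28×10⁻³)^3 = 1.11×10⁻¹³
s = 1.11×10⁻¹³ mol/L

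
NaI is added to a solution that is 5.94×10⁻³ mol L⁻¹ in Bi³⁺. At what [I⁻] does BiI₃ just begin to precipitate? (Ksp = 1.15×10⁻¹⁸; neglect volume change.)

5.79×10⁻⁶ M

A salt starts to precipitate once the ion product Q reaches its Ksp.
BiI₃(s) ⇌ Bi³⁺(aq) + 3 I⁻(aq)
Ksp = [Bi³⁺][I⁻]^3 = [I⁻]^3(5.94×10⁻³)
[I⁻]^3 = 1.15×10⁻¹⁸ / (5.94×10⁻³) = 1.94×10⁻¹⁶
[I⁻] = 5.79×10⁻⁶ mol L⁻¹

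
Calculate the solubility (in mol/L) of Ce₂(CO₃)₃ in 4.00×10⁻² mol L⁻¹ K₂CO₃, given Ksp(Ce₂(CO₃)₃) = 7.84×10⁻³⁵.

Ce₂(CO₃)₃(s) ⇌ 2 Ce³⁺(aq) + 3 CO₃²⁻(aq)
The solution already contains CO₃²⁻ at 4.00×10⁻² mol L⁻¹. Let s be the molar solubility of Ce₂(CO₃)₃.
[CO₃²⁻] ≈ 4.00×10⁻² mol L⁻¹ (common ion dominates); [Ce³⁺] = 2s.
Ksp = [Ce³⁺]^2[CO₃²⁻]^3 = (2s)^2(4.00×10⁻²)^3
(2s)^2 = 7.84×10⁻³⁵ / (4.00×10⁻²)^3 = 1.23×10⁻³⁰
s = 5.53×10⁻¹⁶ mol L⁻¹

5.53×10⁻¹⁶ M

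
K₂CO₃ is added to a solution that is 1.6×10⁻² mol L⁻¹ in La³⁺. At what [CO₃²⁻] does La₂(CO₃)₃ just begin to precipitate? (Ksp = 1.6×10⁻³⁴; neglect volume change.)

Precipitation begins when Q = Ksp.
La₂(CO₃)₃(s) ⇌ 2 La³⁺(aq) + 3 CO₃²⁻(aq)
Ksp = [La³⁺]^2[CO₃²⁻]^3 = [CO₃²⁻]^3(1.6×10⁻²)^2
[CO₃²⁻]^3 = 1.6×10⁻³⁴ / (1.6×10⁻²)^2 = 6.3×10⁻³¹
[CO₃²⁻] = 8.5×10⁻¹¹ mol L⁻¹

8.5×10⁻¹¹ M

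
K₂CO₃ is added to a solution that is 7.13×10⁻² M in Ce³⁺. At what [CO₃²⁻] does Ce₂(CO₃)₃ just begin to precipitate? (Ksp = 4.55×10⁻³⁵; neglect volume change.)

2.08×10⁻¹¹ M

The threshold for precipitation is Q = Ksp.
Ce₂(CO₃)₃(s) ⇌ 2 Ce³⁺(aq) + 3 CO₃²⁻(aq)
Ksp = [Ce³⁺]^2[CO₃²⁻]^3 = [CO₃²⁻]^3(7.13×10⁻²)^2
[CO₃²⁻]^3 = 4.55×10⁻³⁵ / (7.13×10⁻²)^2 = 8.95×10⁻³³
[CO₃²⁻] = 2.08×10⁻¹¹ M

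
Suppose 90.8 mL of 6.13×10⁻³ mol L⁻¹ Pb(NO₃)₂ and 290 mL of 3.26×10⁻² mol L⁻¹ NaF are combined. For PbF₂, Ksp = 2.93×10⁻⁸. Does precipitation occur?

Yes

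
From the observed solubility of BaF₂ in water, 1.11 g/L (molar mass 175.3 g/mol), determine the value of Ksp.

Molar solubility s = (1.11 g/L) / (175.3 g/mol) = 6.3320×10⁻³ mol/L
BaF₂(s) ⇌ Ba²⁺(aq) + 2 F⁻(aq)
For each mole of BaF₂ that dissolves per liter, [Ba²⁺] = s and [F⁻] = 2s; let s denote this solubility.
Ksp = [Ba²⁺][F⁻]^2 = s · (2s)^2 = 4s^3
Ksp = 4 × (6.3320×10⁻³)^3 = 1.02×10⁻⁶

Ksp = 1.02×10⁻⁶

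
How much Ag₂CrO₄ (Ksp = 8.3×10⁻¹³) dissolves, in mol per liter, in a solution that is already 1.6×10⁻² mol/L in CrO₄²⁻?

3.6×10⁻⁶ M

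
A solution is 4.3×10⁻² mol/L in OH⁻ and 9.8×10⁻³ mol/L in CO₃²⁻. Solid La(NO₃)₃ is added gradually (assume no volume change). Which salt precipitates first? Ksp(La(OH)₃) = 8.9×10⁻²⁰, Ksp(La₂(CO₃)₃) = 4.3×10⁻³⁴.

La(OH)₃

A salt starts to precipitate once the ion product Q reaches its Ksp.
For La(OH)₃: [La³⁺] = (Ksp/[OH⁻]^3) = 1.1×10⁻¹⁵ mol/L
For La₂(CO₃)₃: [La³⁺] = (Ksp/[CO₃²⁻]^3)^(1/2) = 2.1×10⁻¹⁴ mol/L
Since La(OH)₃ needs less La³⁺ to reach saturation, it precipitates first.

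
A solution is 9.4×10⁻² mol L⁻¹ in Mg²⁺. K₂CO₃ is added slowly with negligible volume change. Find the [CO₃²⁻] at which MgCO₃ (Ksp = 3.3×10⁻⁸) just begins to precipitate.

3.5×10⁻⁷ M

The threshold for precipitation is Q = Ksp.
MgCO₃(s) ⇌ Mg²⁺(aq) + CO₃²⁻(aq)
Ksp = [Mg²⁺][CO₃²⁻] = [CO₃²⁻](9.4×10⁻²)
[CO₃²⁻] = 3.3×10⁻⁸ / (9.4×10⁻²) = 3.5×10⁻⁷
[CO₃²⁻] = 3.5×10⁻⁷ mol L⁻¹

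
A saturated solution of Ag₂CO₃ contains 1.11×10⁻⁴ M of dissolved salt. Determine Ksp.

Ksp = 5.47×10⁻¹²

Ag₂CO₃(s) ⇌ 2 Ag⁺(aq) + CO₃²⁻(aq)
Call the molar solubility s, so that [Ag⁺] = 2s and [CO₃²⁻] = s.
Ksp = [Ag⁺]^2[CO₃²⁻] = (2s)^2 · s = 4s^3
Ksp = 4 × (1.11×10⁻⁴)^3 = 5.47×10⁻¹²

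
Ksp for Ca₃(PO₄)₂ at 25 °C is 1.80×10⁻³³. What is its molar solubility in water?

Ca₃(PO₄)₂(s) ⇌ 3 Ca²⁺(aq) + 2 PO₄³⁻(aq)
Let s be the molar solubility. Then [Ca²⁺] = 3s and [PO₄³⁻] = 2s.
Ksp = [Ca²⁺]^3[PO₄³⁻]^2 = (3s)^3 · (2s)^2 = 108s^5
108s^5 = 1.80×10⁻³³  ⇒  s^5 = 1.67×10⁻³⁵
s = (1.67×10⁻³⁵)^(1/5) = 1.11×10⁻⁷ mol/L

1.11×10⁻⁷ M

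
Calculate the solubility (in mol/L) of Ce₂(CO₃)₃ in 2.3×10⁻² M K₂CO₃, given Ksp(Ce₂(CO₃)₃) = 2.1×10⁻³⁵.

6.6×10⁻¹⁶ M

Ce₂(CO₃)₃(s) ⇌ 2 Ce³⁺(aq) + 3 CO₃²⁻(aq)
The solution already contains CO₃²⁻ at 2.3×10⁻² M. Let s be the molar solubility of Ce₂(CO₃)₃.
[CO₃²⁻] ≈ 2.3×10⁻² M (common ion dominates); [Ce³⁺] = 2s.
Ksp = [Ce³⁺]^2[CO₃²⁻]^3 = (2s)^2(2.3×10⁻²)^3
(2s)^2 = 2.1×10⁻³⁵ / (2.3×10⁻²)^3 = 1.7×10⁻³⁰
s = 6.6×10⁻¹⁶ M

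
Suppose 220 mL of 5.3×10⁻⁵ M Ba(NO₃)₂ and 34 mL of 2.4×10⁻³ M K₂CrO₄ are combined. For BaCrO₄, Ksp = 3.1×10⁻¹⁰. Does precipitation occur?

Yes

Total volume after mixing = 220 + 34 = 254 mL.
[Ba²⁺] = (5.3×10⁻⁵)(220)/254 = 4.6×10⁻⁵ M
[CrO₄²⁻] = (2.4×10⁻³)(34)/254 = 3.2×10⁻⁴ M
Q = [Ba²⁺][CrO₄²⁻] = 1.5×10⁻⁸
Since Q (1.5×10⁻⁸) exceeds Ksp (3.1×10⁻¹⁰), BaCrO₄ will precipitate.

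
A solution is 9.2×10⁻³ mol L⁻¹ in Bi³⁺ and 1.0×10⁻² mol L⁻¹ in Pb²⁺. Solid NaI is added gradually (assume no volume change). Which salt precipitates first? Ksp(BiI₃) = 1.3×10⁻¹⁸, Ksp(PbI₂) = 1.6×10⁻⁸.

The threshold for precipitation is Q = Ksp.
For BiI₃: [I⁻] = (Ksp/[Bi³⁺])^(1/3) = 5.2×10⁻⁶ mol L⁻¹
For PbI₂: [I⁻] = (Ksp/[Pb²⁺])^(1/2) = 1.3×10⁻³ mol L⁻¹
The smaller threshold [I⁻] is reached first, so BiI₃ precipitates first.

BiI₃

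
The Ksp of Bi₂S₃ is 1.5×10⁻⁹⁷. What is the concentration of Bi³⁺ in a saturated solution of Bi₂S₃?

Bi₂S₃(s) ⇌ 2 Bi³⁺(aq) + 3 S²⁻(aq)
If s mol/L of Bi₂S₃ dissolves, [Bi³⁺] = 2s and [S²⁻] = 3s.
Ksp = [Bi³⁺]^2[S²⁻]^3 = (2s)^2 · (3s)^3 = 108s^5 = 1.5×10⁻⁹⁷
s = 1.7×10⁻²⁰ mol L⁻¹
[Bi³⁺] = 2s = 3.4×10⁻²⁰ mol L⁻¹

3.4×10⁻²⁰ M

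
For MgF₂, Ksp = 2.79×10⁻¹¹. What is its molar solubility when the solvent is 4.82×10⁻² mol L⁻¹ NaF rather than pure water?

1.20×10⁻⁸ M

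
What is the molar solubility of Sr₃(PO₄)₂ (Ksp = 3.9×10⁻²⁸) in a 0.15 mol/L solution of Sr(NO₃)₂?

1.7×10⁻¹³ M

Sr₃(PO₄)₂(s) ⇌ 3 Sr²⁺(aq) + 2 PO₄³⁻(aq)
Sr²⁺ is already present at 0.15 mol/L. If s mol/L of Sr₃(PO₄)₂ dissolves, [PO₄³⁻] = 2s while [Sr²⁺] ≈ 0.15 mol/L.
Ksp = [Sr²⁺]^3[PO₄³⁻]^2 = (0.15)^3(2s)^2
(2s)^2 = 3.9×10⁻²⁸ / (0.15)^3 = 1.2×10⁻²⁵
s = 1.7×10⁻¹³ mol/L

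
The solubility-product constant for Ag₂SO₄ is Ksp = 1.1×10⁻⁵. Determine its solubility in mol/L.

1.4×10⁻² M

Ag₂SO₄(s) ⇌ 2 Ag⁺(aq) + SO₄²⁻(aq)
Let s be the molar solubility. Then [Ag⁺] = 2s and [SO₄²⁻] = s.
Ksp = [Ag⁺]^2[SO₄²⁻] = (2s)^2 · s = 4s^3
4s^3 = 1.1×10⁻⁵  ⇒  s^3 = 2.8×10⁻⁶
s = 1.4×10⁻² mol/L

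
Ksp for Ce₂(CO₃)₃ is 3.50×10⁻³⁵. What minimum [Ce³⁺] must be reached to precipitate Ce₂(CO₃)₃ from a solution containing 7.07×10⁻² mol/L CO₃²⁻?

A salt starts to precipitate once the ion product Q reaches its Ksp.
Ce₂(CO₃)₃(s) ⇌ 2 Ce³⁺(aq) + 3 CO₃²⁻(aq)
Ksp = [Ce³⁺]^2[CO₃²⁻]^3 = [Ce³⁺]^2(7.07×10⁻²)^3
[Ce³⁺]^2 = 3.50×10⁻³⁵ / (7.07×10⁻²)^3 = 9.90×10⁻³²
[Ce³⁺] = 3.15×10⁻¹⁶ mol/L

3.15×10⁻¹⁶ M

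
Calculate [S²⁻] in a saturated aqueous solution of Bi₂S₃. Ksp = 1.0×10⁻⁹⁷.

4.7×10⁻²⁰ M

Bi₂S₃(s) ⇌ 2 Bi³⁺(aq) + 3 S²⁻(aq)
Call the molar solubility s, so that [Bi³⁺] = 2s and [S²⁻] = 3s.
Ksp = [Bi³⁺]^2[S²⁻]^3 = (2s)^2 · (3s)^3 = 108s^5 = 1.0×10⁻⁹⁷
s = 1.6×10⁻²⁰ mol/L
[S²⁻] = 3s = 4.7×10⁻²⁰ mol/L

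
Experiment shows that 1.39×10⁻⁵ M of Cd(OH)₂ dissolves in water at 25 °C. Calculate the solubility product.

Ksp = 1.07×10⁻¹⁴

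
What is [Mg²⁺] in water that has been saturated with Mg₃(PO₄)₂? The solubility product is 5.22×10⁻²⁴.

2.59×10⁻⁵ M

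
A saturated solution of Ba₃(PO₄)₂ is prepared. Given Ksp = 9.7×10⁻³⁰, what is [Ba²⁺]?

1.9×10⁻⁶ M

Ba₃(PO₄)₂(s) ⇌ 3 Ba²⁺(aq) + 2 PO₄³⁻(aq)
Call the molar solubility s, so that [Ba²⁺] = 3s and [PO₄³⁻] = 2s.
Ksp = [Ba²⁺]^3[PO₄³⁻]^2 = (3s)^3 · (2s)^2 = 108s^5 = 9.7×10⁻³⁰
s = 6.2×10⁻⁷ mol L⁻¹
[Ba²⁺] = 3s = 1.9×10⁻⁶ mol L⁻¹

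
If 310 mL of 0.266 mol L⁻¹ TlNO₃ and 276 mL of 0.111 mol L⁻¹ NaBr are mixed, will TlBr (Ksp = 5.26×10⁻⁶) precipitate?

Total volume after mixing = 310 + 276 = 586 mL.
[Tl⁺] = (0.266)(310)/586 = 0.141 mol L⁻¹
[Br⁻] = (0.111)(276)/586 = 5.23×10⁻² mol L⁻¹
Q = [Tl⁺][Br⁻] = 7.36×10⁻³
Because Q > Ksp (7.36×10⁻³ vs 5.26×10⁻⁶), a precipitate of TlBr forms.

Yes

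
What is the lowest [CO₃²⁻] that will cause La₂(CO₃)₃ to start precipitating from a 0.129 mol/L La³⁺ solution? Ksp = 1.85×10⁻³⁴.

Precipitation of each salt begins when its ion product equals Ksp.
La₂(CO₃)₃(s) ⇌ 2 La³⁺(aq) + 3 CO₃²⁻(aq)
Ksp = [La³⁺]^2[CO₃²⁻]^3 = [CO₃²⁻]^3(0.129)^2
[CO₃²⁻]^3 = 1.85×10⁻³⁴ / (0.129)^2 = 1.11×10⁻³²
[CO₃²⁻] = 2.23×10⁻¹¹ mol/L

2.23×10⁻¹¹ M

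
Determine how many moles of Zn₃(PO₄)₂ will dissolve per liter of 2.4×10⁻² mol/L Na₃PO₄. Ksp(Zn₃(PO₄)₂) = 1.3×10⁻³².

Zn₃(PO₄)₂(s) ⇌ 3 Zn²⁺(aq) + 2 PO₄³⁻(aq)
PO₄³⁻ is already present at 2.4×10⁻² mol/L. If s mol/L of Zn₃(PO₄)₂ dissolves, [Zn²⁺] = 3s while [PO₄³⁻] ≈ 2.4×10⁻² mol/L.
Ksp = [Zn²⁺]^3[PO₄³⁻]^2 = (3s)^3(2.4×10⁻²)^2
(3s)^3 = 1.3×10⁻³² / (2.4×10⁻²)^2 = 2.3×10⁻²⁹
s = 9.4×10⁻¹¹ mol/L

9.4×10⁻¹¹ M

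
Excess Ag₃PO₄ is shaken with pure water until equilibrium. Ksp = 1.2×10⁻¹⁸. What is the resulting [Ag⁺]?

Ag₃PO₄(s) ⇌ 3 Ag⁺(aq) + PO₄³⁻(aq)
With molar solubility s: [Ag⁺] = 3s, [PO₄³⁻] = s.
Ksp = [Ag⁺]^3[PO₄³⁻] = (3s)^3 · s = 27s^4 = 1.2×10⁻¹⁸
s = 1.5×10⁻⁵ mol L⁻¹
[Ag⁺] = 3s = 4.4×10⁻⁵ mol L⁻¹

4.4×10⁻⁵ M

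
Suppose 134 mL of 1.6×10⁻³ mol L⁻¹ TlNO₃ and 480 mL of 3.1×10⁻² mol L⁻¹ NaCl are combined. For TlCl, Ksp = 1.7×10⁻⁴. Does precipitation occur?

The combined volume is 614 mL.
[Tl⁺] = (1.6×10⁻³)(134)/614 = 3.5×10⁻⁴ mol L⁻¹
[Cl⁻] = (3.1×10⁻²)(480)/614 = 2.4×10⁻² mol L⁻¹
Q = [Tl⁺][Cl⁻] = 8.5×10⁻⁶
Q < Ksp (8.5×10⁻⁶ vs 1.7×10⁻⁴); the solution remains unsaturated and no precipitate forms.

No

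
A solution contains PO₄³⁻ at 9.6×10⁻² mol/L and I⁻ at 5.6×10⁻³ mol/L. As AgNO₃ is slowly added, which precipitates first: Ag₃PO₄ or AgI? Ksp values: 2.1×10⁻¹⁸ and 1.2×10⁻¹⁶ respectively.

The threshold for precipitation is Q = Ksp.
For Ag₃PO₄: [Ag⁺] = (Ksp/[PO₄³⁻])^(1/3) = 2.8×10⁻⁶ mol/L
For AgI: [Ag⁺] = (Ksp/[I⁻]) = 2.1×10⁻¹⁴ mol/L
AgI requires the lower [Ag⁺], so it precipitates first.

AgI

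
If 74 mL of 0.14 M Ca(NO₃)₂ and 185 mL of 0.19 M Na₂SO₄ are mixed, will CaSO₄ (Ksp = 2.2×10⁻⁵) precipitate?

After mixing, V = 74 mL + 185 mL = 259 mL.
[Ca²⁺] = (0.14)(74)/259 = 4.0×10⁻² M
[SO₄²⁻] = (0.19)(185)/259 = 0.14 M
Q = [Ca²⁺][SO₄²⁻] = 5.4×10⁻³
Because Q > Ksp (5.4×10⁻³ vs 2.2×10⁻⁵), a precipitate of CaSO₄ forms.

Yes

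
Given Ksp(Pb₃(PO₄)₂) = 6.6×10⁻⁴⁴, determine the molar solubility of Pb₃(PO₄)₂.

Pb₃(PO₄)₂(s) ⇌ 3 Pb²⁺(aq) + 2 PO₄³⁻(aq)
Let s be the molar solubility. Then [Pb²⁺] = 3s and [PO₄³⁻] = 2s.
Ksp = [Pb²⁺]^3[PO₄³⁻]^2 = (3s)^3 · (2s)^2 = 108s^5
108s^5 = 6.6×10⁻⁴⁴  ⇒  s^5 = 6.1×10⁻⁴⁶
Taking the 5th root, s = 9.1×10⁻¹⁰ mol/L.

9.1×10⁻¹⁰ M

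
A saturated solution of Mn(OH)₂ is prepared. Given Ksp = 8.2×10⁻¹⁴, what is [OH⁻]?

5.5×10⁻⁵ M

Mn(OH)₂(s) ⇌ Mn²⁺(aq) + 2 OH⁻(aq)
With molar solubility s: [Mn²⁺] = s, [OH⁻] = 2s.
Ksp = [Mn²⁺][OH⁻]^2 = s · (2s)^2 = 4s^3 = 8.2×10⁻¹⁴
s = 2.7×10⁻⁵ M
[OH⁻] = 2s = 5.5×10⁻⁵ M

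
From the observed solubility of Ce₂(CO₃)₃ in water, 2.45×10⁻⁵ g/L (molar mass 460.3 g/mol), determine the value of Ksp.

Ksp = 4.61×10⁻³⁵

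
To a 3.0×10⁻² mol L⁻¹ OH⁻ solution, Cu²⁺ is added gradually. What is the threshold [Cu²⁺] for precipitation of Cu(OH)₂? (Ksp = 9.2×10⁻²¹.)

Each salt precipitates once Q = Ksp for that salt.
Cu(OH)₂(s) ⇌ Cu²⁺(aq) + 2 OH⁻(aq)
Ksp = [Cu²⁺][OH⁻]^2 = [Cu²⁺](3.0×10⁻²)^2
[Cu²⁺] = 9.2×10⁻²¹ / (3.0×10⁻²)^2 = 1.0×10⁻¹⁷
[Cu²⁺] = 1.0×10⁻¹⁷ mol L⁻¹

1.0×10⁻¹⁷ M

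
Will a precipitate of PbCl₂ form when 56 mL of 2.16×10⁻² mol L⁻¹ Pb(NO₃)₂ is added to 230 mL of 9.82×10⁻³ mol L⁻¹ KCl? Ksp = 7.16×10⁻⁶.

After mixing, V = 56 mL + 230 mL = 286 mL.
[Pb²⁺] = (2.16×10⁻²)(56)/286 = 4.23×10⁻³ mol L⁻¹
[Cl⁻] = (9.82×10⁻³)(230)/286 = 7.90×10⁻³ mol L⁻¹
Q = [Pb²⁺][Cl⁻]^2 = 2.64×10⁻⁷
Q = 2.64×10⁻⁷ < Ksp = 7.16×10⁻⁶, so the solution is unsaturated and no precipitate forms.

No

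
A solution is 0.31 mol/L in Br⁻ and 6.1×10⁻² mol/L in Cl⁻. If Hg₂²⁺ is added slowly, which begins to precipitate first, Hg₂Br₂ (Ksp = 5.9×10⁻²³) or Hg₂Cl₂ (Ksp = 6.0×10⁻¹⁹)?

Hg₂Br₂

Precipitation begins when Q = Ksp.
For Hg₂Br₂: [Hg₂²⁺] = (Ksp/[Br⁻]^2) = 6.1×10⁻²² mol/L
For Hg₂Cl₂: [Hg₂²⁺] = (Ksp/[Cl⁻]^2) = 1.6×10⁻¹⁶ mol/L
Since Hg₂Br₂ needs less Hg₂²⁺ to reach saturation, it precipitates first.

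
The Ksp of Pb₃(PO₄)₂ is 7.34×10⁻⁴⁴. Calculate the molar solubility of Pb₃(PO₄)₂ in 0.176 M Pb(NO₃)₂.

1.83×10⁻²¹ M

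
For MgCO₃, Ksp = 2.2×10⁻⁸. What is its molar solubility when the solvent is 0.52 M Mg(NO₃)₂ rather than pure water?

4.2×10⁻⁸ M

MgCO₃(s) ⇌ Mg²⁺(aq) + CO₃²⁻(aq)
Mg²⁺ is already present at 0.52 M. If s mol/L of MgCO₃ dissolves, [CO₃²⁻] = s while [Mg²⁺] ≈ 0.52 M.
Ksp = [Mg²⁺][CO₃²⁻] = (0.52)s
s = 2.2×10⁻⁸ / (0.52) = 4.2×10⁻⁸
s = 4.2×10⁻⁸ M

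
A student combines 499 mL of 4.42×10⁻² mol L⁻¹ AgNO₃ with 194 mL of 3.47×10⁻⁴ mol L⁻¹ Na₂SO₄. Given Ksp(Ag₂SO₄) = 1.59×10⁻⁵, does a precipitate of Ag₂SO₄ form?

The combined volume is 693 mL.
[Ag⁺] = (4.42×10⁻²)(499)/693 = 3.18×10⁻² mol L⁻¹
[SO₄²⁻] = (3.47×10⁻⁴)(194)/693 = 9.71×10⁻⁵ mol L⁻¹
Q = [Ag⁺]^2[SO₄²⁻] = 9.84×10⁻⁸
Q < Ksp (9.84×10⁻⁸ vs 1.59×10⁻⁵); the solution remains unsaturated and no precipitate forms.

No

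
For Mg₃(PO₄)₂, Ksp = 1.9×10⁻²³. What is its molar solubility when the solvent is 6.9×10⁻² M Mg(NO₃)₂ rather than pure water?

Mg₃(PO₄)₂(s) ⇌ 3 Mg²⁺(aq) + 2 PO₄³⁻(aq)
The solution already contains Mg²⁺ at 6.9×10⁻² M. Let s be the molar solubility of Mg₃(PO₄)₂.
[Mg²⁺] ≈ 6.9×10⁻² M (common ion dominates); [PO₄³⁻] = 2s.
Ksp = [Mg²⁺]^3[PO₄³⁻]^2 = (6.9×10⁻²)^3(2s)^2
(2s)^2 = 1.9×10⁻²³ / (6.9×10⁻²)^3 = 5.8×10⁻²⁰
s = 1.2×10⁻¹⁰ M

1.2×10⁻¹⁰ M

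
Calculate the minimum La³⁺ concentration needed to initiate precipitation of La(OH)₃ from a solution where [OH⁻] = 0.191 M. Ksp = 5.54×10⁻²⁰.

The threshold for precipitation is Q = Ksp.
La(OH)₃(s) ⇌ La³⁺(aq) + 3 OH⁻(aq)
Ksp = [La³⁺][OH⁻]^3 = [La³⁺](0.191)^3
[La³⁺] = 5.54×10⁻²⁰ / (0.191)^3 = 7.95×10⁻¹⁸
[La³⁺] = 7.95×10⁻¹⁸ M

7.95×10⁻¹⁸ M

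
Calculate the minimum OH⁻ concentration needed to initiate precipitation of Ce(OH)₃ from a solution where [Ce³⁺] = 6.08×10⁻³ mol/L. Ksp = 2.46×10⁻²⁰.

1.59×10⁻⁶ M

The threshold for precipitation is Q = Ksp.
Ce(OH)₃(s) ⇌ Ce³⁺(aq) + 3 OH⁻(aq)
Ksp = [Ce³⁺][OH⁻]^3 = [OH⁻]^3(6.08×10⁻³)
[OH⁻]^3 = 2.46×10⁻²⁰ / (6.08×10⁻³) = 4.05×10⁻¹⁸
[OH⁻] = 1.59×10⁻⁶ mol/L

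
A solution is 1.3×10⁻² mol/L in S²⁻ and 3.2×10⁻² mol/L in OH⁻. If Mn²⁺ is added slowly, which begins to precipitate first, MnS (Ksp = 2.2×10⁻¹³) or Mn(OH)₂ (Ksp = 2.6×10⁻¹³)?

A salt starts to precipitate once the ion product Q reaches its Ksp.
For MnS: [Mn²⁺] = (Ksp/[S²⁻]) = 1.7×10⁻¹¹ mol/L
For Mn(OH)₂: [Mn²⁺] = (Ksp/[OH⁻]^2) = 2.5×10⁻¹⁰ mol/L
The smaller threshold [Mn²⁺] is reached first, so MnS precipitates first.

MnS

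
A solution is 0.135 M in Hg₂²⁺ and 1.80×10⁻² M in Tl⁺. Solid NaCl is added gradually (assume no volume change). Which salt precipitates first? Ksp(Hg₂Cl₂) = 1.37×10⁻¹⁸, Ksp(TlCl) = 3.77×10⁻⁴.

Hg₂Cl₂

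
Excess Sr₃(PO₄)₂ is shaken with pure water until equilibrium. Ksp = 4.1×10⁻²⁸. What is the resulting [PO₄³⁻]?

2.6×10⁻⁶ M

Sr₃(PO₄)₂(s) ⇌ 3 Sr²⁺(aq) + 2 PO₄³⁻(aq)
Let s be the molar solubility. Then [Sr²⁺] = 3s and [PO₄³⁻] = 2s.
Ksp = [Sr²⁺]^3[PO₄³⁻]^2 = (3s)^3 · (2s)^2 = 108s^5 = 4.1×10⁻²⁸
s = 1.3×10⁻⁶ mol/L
[PO₄³⁻] = 2s = 2.6×10⁻⁶ mol/L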